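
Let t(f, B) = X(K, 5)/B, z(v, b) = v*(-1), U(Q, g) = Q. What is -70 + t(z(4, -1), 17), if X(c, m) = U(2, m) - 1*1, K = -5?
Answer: -1189/17 ≈ -69.941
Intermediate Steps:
X(c, m) = 1 (X(c, m) = 2 - 1*1 = 2 - 1 = 1)
z(v, b) = -v
t(f, B) = 1/B
-70 + t(z(4, -1), 17) = -70 + 1/17 = -1189/17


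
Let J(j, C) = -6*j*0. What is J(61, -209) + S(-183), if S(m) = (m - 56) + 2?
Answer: -237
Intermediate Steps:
S(m) = -54 + m (S(m) = (-56 + m) + 2 = -54 + m)
J(j, C) = 0
J(61, -209) + S(-183) = 0 + (-54 - 183) = 0 - 237 = -237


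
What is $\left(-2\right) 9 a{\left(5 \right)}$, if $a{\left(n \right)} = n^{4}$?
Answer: $-11250$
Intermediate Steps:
$\left(-2\right) 9 a{\left(5 \right)} = \left(-2\right) 9 \cdot 5^{4} = \left(-18\right) 625 = -11250$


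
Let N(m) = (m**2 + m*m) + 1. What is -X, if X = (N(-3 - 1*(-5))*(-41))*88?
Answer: 32472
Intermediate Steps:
N(m) = 1 + 2*m**2 (N(m) = (m**2 + m**2) + 1 = 2*m**2 + 1 = 1 + 2*m**2)
X = -32472 (X = ((1 + 2*(-3 - 1*(-5))**2)*(-41))*88 = ((1 + 2*(-3 + 5)**2)*(-41))*88 = ((1 + 2*2**2)*(-41))*88 = ((1 + 2*4)*(-41))*88 = ((1 + 8)*(-41))*88 = (9*(-41))*88 = -369*88 = -32472)
-X = -1*(-32472) = 32472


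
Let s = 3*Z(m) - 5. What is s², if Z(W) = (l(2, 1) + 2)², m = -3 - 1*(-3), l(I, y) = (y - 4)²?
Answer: 128164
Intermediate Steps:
l(I, y) = (-4 + y)²
m = 0 (m = -3 + 3 = 0)
Z(W) = 121 (Z(W) = ((-4 + 1)² + 2)² = ((-3)² + 2)² = (9 + 2)² = 11² = 121)
s = 358 (s = 3*121 - 5 = 363 - 5 = 358)
s² = 358² = 128164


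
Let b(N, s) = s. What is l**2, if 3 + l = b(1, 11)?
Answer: 64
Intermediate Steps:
l = 8 (l = -3 + 11 = 8)
l**2 = 8**2 = 64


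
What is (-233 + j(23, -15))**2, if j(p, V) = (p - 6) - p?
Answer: 57121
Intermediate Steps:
j(p, V) = -6 (j(p, V) = (-6 + p) - p = -6)
(-233 + j(23, -15))**2 = (-233 - 6)**2 = (-239)**2 = 57121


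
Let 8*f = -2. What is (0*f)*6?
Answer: 0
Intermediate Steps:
f = -1/4 (f = (1/8)*(-2) = -1/4 ≈ -0.25000)
(0*f)*6 = (0*(-1/4))*6 = 0*6 = 0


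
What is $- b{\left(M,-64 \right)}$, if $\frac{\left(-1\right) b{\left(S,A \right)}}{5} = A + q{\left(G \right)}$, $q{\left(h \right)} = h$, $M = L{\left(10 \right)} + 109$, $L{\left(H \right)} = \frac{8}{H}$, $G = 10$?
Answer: $-270$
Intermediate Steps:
$M = \frac{549}{5}$ ($M = \frac{8}{10} + 109 = 8 \cdot \frac{1}{10} + 109 = \frac{4}{5} + 109 = \frac{549}{5} \approx 109.8$)
$b{\left(S,A \right)} = -50 - 5 A$ ($b{\left(S,A \right)} = - 5 \left(A + 10\right) = - 5 \left(10 + A\right) = -50 - 5 A$)
$- b{\left(M,-64 \right)} = - (-50 - -320) = - (-50 + 320) = \left(-1\right) 270 = -270$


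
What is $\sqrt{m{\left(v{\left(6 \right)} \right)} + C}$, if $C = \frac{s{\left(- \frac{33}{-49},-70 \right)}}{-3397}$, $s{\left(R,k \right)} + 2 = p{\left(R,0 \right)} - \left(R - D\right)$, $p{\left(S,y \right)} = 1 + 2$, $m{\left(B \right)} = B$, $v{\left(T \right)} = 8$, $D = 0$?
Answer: $\frac{2 \sqrt{1130868094}}{23779} \approx 2.8284$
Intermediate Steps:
$p{\left(S,y \right)} = 3$
$s{\left(R,k \right)} = 1 - R$ ($s{\left(R,k \right)} = -2 - \left(-3 + 0 + R\right) = -2 - \left(-3 + R\right) = 1 - R$)
$C = - \frac{16}{166453}$ ($C = \frac{1 - - \frac{33}{-49}}{-3397} = \left(1 - \left(-33\right) \left(- \frac{1}{49}\right)\right) \left(- \frac{1}{3397}\right) = \left(1 - \frac{33}{49}\right) \left(- \frac{1}{3397}\right) = \frac{16}{49} \left(- \frac{1}{3397}\right) = - \frac{16}{166453} \approx -9.6123 \cdot 10^{-5}$)
$\sqrt{m{\left(v{\left(6 \right)} \right)} + C} = \sqrt{8 - \frac{16}{166453}} = \sqrt{\frac{1331608}{166453}} = \frac{2 \sqrt{1130868094}}{23779}$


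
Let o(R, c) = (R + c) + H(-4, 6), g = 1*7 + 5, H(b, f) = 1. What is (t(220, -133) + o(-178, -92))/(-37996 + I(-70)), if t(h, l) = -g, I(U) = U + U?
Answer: 281/38136 ≈ 0.0073684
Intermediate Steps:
I(U) = 2*U
g = 12 (g = 7 + 5 = 12)
o(R, c) = 1 + R + c (o(R, c) = (R + c) + 1 = 1 + R + c)
t(h, l) = -12 (t(h, l) = -1*12 = -12)
(t(220, -133) + o(-178, -92))/(-37996 + I(-70)) = (-12 + (1 - 178 - 92))/(-37996 + 2*(-70)) = (-12 - 269)/(-37996 - 140) = -281/(-38136) = -281*(-1/38136) = 281/38136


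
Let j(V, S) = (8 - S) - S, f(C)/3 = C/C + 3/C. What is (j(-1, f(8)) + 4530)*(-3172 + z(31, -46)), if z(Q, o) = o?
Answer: -29153471/2 ≈ -1.4577e+7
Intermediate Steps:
f(C) = 3 + 9/C (f(C) = 3*(C/C + 3/C) = 3*(1 + 3/C) = 3 + 9/C)
j(V, S) = 8 - 2*S
(j(-1, f(8)) + 4530)*(-3172 + z(31, -46)) = ((8 - 2*(3 + 9/8)) + 4530)*(-3172 - 46) = ((8 - 2*(3 + 9*(⅛))) + 4530)*(-3218) = ((8 - 2*(3 + 9/8)) + 4530)*(-3218) = ((8 - 2*33/8) + 4530)*(-3218) = ((8 - 33/4) + 4530)*(-3218) = (-¼ + 4530)*(-3218) = (18119/4)*(-3218) = -29153471/2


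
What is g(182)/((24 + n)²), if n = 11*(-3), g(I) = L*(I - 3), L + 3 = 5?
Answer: 358/81 ≈ 4.4198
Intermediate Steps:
L = 2 (L = -3 + 5 = 2)
g(I) = -6 + 2*I (g(I) = 2*(I - 3) = 2*(-3 + I) = -6 + 2*I)
n = -33
g(182)/((24 + n)²) = (-6 + 2*182)/((24 - 33)²) = (-6 + 364)/((-9)²) = 358/81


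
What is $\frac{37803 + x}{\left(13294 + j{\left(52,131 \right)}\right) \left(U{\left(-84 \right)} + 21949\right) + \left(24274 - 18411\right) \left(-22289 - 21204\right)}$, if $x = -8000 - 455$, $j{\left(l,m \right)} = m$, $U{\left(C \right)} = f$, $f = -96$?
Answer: $\frac{14674}{19188533} \approx 0.00076473$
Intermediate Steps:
$U{\left(C \right)} = -96$
$x = -8455$ ($x = -8000 - 455 = -8455$)
$\frac{37803 + x}{\left(13294 + j{\left(52,131 \right)}\right) \left(U{\left(-84 \right)} + 21949\right) + \left(24274 - 18411\right) \left(-22289 - 21204\right)} = \frac{37803 - 8455}{\left(13294 + 131\right) \left(-96 + 21949\right) + \left(24274 - 18411\right) \left(-22289 - 21204\right)} = \frac{29348}{13425 \cdot 21853 + 5863 \left(-43493\right)} = \frac{29348}{293376525 - 254999459} = \frac{29348}{38377066} = 29348 \cdot \frac{1}{38377066} = \frac{14674}{19188533}$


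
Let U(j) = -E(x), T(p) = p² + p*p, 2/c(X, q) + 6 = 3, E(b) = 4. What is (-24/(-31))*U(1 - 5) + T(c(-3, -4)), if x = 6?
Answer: -616/279 ≈ -2.2079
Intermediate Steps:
c(X, q) = -⅔ (c(X, q) = 2/(-6 + 3) = 2/(-3) = 2*(-⅓) = -⅔)
T(p) = 2*p² (T(p) = p² + p² = 2*p²)
U(j) = -4 (U(j) = -1*4 = -4)
(-24/(-31))*U(1 - 5) + T(c(-3, -4)) = -24/(-31)*(-4) + 2*(-⅔)² = -24*(-1/31)*(-4) + 2*(4/9) = (24/31)*(-4) + 8/9 = -96/31 + 8/9 = -616/279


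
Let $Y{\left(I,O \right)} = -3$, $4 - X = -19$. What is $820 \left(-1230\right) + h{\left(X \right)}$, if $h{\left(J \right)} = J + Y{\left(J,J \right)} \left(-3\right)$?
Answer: $-1008568$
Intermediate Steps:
$X = 23$ ($X = 4 - -19 = 4 + 19 = 23$)
$h{\left(J \right)} = 9 + J$ ($h{\left(J \right)} = J - -9 = J + 9 = 9 + J$)
$820 \left(-1230\right) + h{\left(X \right)} = 820 \left(-1230\right) + \left(9 + 23\right) = -1008600 + 32 = -1008568$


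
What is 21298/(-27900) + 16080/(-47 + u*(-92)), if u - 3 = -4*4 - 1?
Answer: 211100591/17311950 ≈ 12.194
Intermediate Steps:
u = -14 (u = 3 + (-4*4 - 1) = 3 + (-16 - 1) = 3 - 17 = -14)
21298/(-27900) + 16080/(-47 + u*(-92)) = 21298/(-27900) + 16080/(-47 - 14*(-92)) = 21298*(-1/27900) + 16080/(-47 + 1288) = -10649/13950 + 16080/1241 = 211100591/17311950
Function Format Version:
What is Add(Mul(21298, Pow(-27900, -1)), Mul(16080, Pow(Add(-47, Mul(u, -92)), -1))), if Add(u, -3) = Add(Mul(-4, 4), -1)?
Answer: Rational(211100591, 17311950) ≈ 12.194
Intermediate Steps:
u = -14 (u = Add(3, Add(Mul(-4, 4), -1)) = Add(3, Add(-16, -1)) = Add(3, -17) = -14)
Add(Mul(21298, Pow(-27900, -1)), Mul(16080, Pow(Add(-47, Mul(u, -92)), -1))) = Add(Mul(21298, Pow(-27900, -1)), Mul(16080, Pow(Add(-47, Mul(-14, -92)), -1))) = Add(Mul(21298, Rational(-1, 27900)), Mul(16080, Pow(Add(-47, 1288), -1))) = Add(Rational(-10649, 13950), Mul(16080, Pow(1241, -1))) = Add(Rational(-10649, 13950), Mul(16080, Rational(1, 1241))) = Add(Rational(-10649, 13950), Rational(16080, 1241)) = Rational(211100591, 17311950)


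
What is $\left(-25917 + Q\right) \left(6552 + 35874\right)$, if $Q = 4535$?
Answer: $-907152732$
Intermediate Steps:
$\left(-25917 + Q\right) \left(6552 + 35874\right) = \left(-25917 + 4535\right) \left(6552 + 35874\right) = \left(-21382\right) 42426 = -907152732$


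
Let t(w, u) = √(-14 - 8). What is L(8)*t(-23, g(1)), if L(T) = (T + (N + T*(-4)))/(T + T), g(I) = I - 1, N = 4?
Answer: -5*I*√22/4 ≈ -5.863*I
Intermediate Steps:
g(I) = -1 + I
t(w, u) = I*√22 (t(w, u) = √(-22) = I*√22)
L(T) = (4 - 3*T)/(2*T) (L(T) = (T + (4 + T*(-4)))/(T + T) = (T + (4 - 4*T))/((2*T)) = (4 - 3*T)*(1/(2*T)) = (4 - 3*T)/(2*T))
L(8)*t(-23, g(1)) = (-3/2 + 2/8)*(I*√22) = (-3/2 + 2*(⅛))*(I*√22) = (-3/2 + ¼)*(I*√22) = -5*I*√22/4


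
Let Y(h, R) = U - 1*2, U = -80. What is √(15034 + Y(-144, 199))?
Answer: 2*√3738 ≈ 122.28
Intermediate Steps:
Y(h, R) = -82 (Y(h, R) = -80 - 1*2 = -80 - 2 = -82)
√(15034 + Y(-144, 199)) = √(15034 - 82) = √14952 = 2*√3738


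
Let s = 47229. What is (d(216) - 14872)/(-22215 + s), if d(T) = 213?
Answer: -14659/25014 ≈ -0.58603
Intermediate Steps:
(d(216) - 14872)/(-22215 + s) = (213 - 14872)/(-22215 + 47229) = -14659/25014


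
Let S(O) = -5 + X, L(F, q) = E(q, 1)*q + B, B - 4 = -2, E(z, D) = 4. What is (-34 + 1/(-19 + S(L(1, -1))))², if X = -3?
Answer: 844561/729 ≈ 1158.5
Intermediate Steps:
B = 2 (B = 4 - 2 = 2)
L(F, q) = 2 + 4*q (L(F, q) = 4*q + 2 = 2 + 4*q)
S(O) = -8 (S(O) = -5 - 3 = -8)
(-34 + 1/(-19 + S(L(1, -1))))² = (-34 + 1/(-19 - 8))² = (-34 + 1/(-27))² = (-34 - 1/27)² = (-919/27)² = 844561/729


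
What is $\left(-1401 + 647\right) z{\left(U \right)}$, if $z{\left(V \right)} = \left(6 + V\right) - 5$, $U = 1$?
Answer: $-1508$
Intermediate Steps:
$z{\left(V \right)} = 1 + V$
$\left(-1401 + 647\right) z{\left(U \right)} = \left(-1401 + 647\right) \left(1 + 1\right) = \left(-754\right) 2 = -1508$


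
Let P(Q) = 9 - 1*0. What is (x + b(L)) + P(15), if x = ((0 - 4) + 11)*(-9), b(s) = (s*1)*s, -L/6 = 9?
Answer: 2862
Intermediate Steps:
L = -54 (L = -6*9 = -54)
P(Q) = 9 (P(Q) = 9 + 0 = 9)
b(s) = s² (b(s) = s*s = s²)
x = -63 (x = (-4 + 11)*(-9) = 7*(-9) = -63)
(x + b(L)) + P(15) = (-63 + (-54)²) + 9 = (-63 + 2916) + 9 = 2853 + 9 = 2862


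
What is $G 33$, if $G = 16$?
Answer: $528$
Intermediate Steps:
$G 33 = 16 \cdot 33 = 528$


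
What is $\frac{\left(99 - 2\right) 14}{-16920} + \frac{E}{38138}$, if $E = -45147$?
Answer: $- \frac{203919661}{161323740} \approx -1.264$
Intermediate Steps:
$\frac{\left(99 - 2\right) 14}{-16920} + \frac{E}{38138} = \frac{\left(99 - 2\right) 14}{-16920} - \frac{45147}{38138} = 97 \cdot 14 \left(- \frac{1}{16920}\right) - \frac{45147}{38138} = 1358 \left(- \frac{1}{16920}\right) - \frac{45147}{38138} = - \frac{679}{8460} - \frac{45147}{38138} = - \frac{203919661}{161323740}$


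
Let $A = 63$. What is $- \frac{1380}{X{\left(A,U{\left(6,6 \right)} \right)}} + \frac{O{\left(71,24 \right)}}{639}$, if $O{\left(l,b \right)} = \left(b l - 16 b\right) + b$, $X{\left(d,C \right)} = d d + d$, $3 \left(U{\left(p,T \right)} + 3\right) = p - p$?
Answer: $\frac{42011}{23856} \approx 1.761$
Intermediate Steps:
$U{\left(p,T \right)} = -3$ ($U{\left(p,T \right)} = -3 + \frac{p - p}{3} = -3 + \frac{1}{3} \cdot 0 = -3 + 0 = -3$)
$X{\left(d,C \right)} = d + d^{2}$ ($X{\left(d,C \right)} = d^{2} + d = d + d^{2}$)
$O{\left(l,b \right)} = - 15 b + b l$ ($O{\left(l,b \right)} = \left(- 16 b + b l\right) + b = - 15 b + b l$)
$- \frac{1380}{X{\left(A,U{\left(6,6 \right)} \right)}} + \frac{O{\left(71,24 \right)}}{639} = - \frac{1380}{63 \left(1 + 63\right)} + \frac{24 \left(-15 + 71\right)}{639} = - \frac{1380}{63 \cdot 64} + 24 \cdot 56 \cdot \frac{1}{639} = - \frac{1380}{4032} + 1344 \cdot \frac{1}{639} = \left(-1380\right) \frac{1}{4032} + \frac{448}{213} = - \frac{115}{336} + \frac{448}{213} = \frac{42011}{23856}$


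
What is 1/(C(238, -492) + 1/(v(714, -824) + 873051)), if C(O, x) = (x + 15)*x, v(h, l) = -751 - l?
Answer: 873124/204908232817 ≈ 4.2610e-6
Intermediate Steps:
C(O, x) = x*(15 + x) (C(O, x) = (15 + x)*x = x*(15 + x))
1/(C(238, -492) + 1/(v(714, -824) + 873051)) = 1/(-492*(15 - 492) + 1/((-751 - 1*(-824)) + 873051)) = 1/(-492*(-477) + 1/((-751 + 824) + 873051)) = 1/(234684 + 1/(73 + 873051)) = 1/(234684 + 1/873124) = 1/(204908232817/873124) = 873124/204908232817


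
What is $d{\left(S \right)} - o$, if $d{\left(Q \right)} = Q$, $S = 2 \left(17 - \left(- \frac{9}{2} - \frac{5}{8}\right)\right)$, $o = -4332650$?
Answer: $\frac{17330777}{4} \approx 4.3327 \cdot 10^{6}$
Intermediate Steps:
$S = \frac{177}{4}$ ($S = 2 \left(17 - - \frac{41}{8}\right) = 2 \left(17 + \left(\frac{9}{2} + \frac{5}{8}\right)\right) = 2 \left(17 + \frac{41}{8}\right) = 2 \cdot \frac{177}{8} = \frac{177}{4} \approx 44.25$)
$d{\left(S \right)} - o = \frac{177}{4} - -4332650 = \frac{177}{4} + 4332650 = \frac{17330777}{4}$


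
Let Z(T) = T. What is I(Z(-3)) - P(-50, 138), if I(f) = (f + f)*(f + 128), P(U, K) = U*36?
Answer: 1050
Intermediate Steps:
P(U, K) = 36*U
I(f) = 2*f*(128 + f) (I(f) = (2*f)*(128 + f) = 2*f*(128 + f))
I(Z(-3)) - P(-50, 138) = 2*(-3)*(128 - 3) - 36*(-50) = 2*(-3)*125 - 1*(-1800) = -750 + 1800 = 1050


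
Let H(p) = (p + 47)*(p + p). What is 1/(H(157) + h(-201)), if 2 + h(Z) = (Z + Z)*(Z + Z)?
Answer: 1/225658 ≈ 4.4315e-6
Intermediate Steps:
H(p) = 2*p*(47 + p) (H(p) = (47 + p)*(2*p) = 2*p*(47 + p))
h(Z) = -2 + 4*Z**2 (h(Z) = -2 + (Z + Z)*(Z + Z) = -2 + (2*Z)*(2*Z) = -2 + 4*Z**2)
1/(H(157) + h(-201)) = 1/(2*157*(47 + 157) + (-2 + 4*(-201)**2)) = 1/(2*157*204 + (-2 + 4*40401)) = 1/(64056 + (-2 + 161604)) = 1/(64056 + 161602) = 1/225658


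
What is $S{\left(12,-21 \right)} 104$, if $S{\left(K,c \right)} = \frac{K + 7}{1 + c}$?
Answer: $- \frac{494}{5} \approx -98.8$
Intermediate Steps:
$S{\left(K,c \right)} = \frac{7 + K}{1 + c}$
$S{\left(12,-21 \right)} 104 = \frac{7 + 12}{1 - 21} \cdot 104 = \frac{1}{-20} \cdot 19 \cdot 104 = \left(- \frac{1}{20}\right) 19 \cdot 104 = \left(- \frac{19}{20}\right) 104 = - \frac{494}{5}$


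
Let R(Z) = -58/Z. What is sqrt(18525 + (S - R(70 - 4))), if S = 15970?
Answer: 2*sqrt(9391503)/33 ≈ 185.73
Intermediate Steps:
sqrt(18525 + (S - R(70 - 4))) = sqrt(18525 + (15970 - (-58)/(70 - 4))) = sqrt(18525 + (15970 - (-58)/66)) = sqrt(18525 + (15970 - 1*(-29/33))) = sqrt(18525 + (15970 + 29/33)) = sqrt(18525 + 527039/33) = sqrt(1138364/33) = 2*sqrt(9391503)/33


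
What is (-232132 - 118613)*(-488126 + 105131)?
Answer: 134333581275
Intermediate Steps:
(-232132 - 118613)*(-488126 + 105131) = -350745*(-382995) = 134333581275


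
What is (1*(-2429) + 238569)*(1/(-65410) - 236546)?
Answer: -365366997753654/6541 ≈ -5.5858e+10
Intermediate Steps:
(1*(-2429) + 238569)*(1/(-65410) - 236546) = (-2429 + 238569)*(-1/65410 - 236546) = 236140*(-15472473861/65410) = -365366997753654/6541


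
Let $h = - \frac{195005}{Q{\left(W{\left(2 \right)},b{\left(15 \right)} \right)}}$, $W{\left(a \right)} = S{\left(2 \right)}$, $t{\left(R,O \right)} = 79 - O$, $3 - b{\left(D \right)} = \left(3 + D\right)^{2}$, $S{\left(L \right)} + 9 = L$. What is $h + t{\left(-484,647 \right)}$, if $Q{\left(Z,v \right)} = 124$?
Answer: $- \frac{265437}{124} \approx -2140.6$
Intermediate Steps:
$S{\left(L \right)} = -9 + L$
$b{\left(D \right)} = 3 - \left(3 + D\right)^{2}$
$W{\left(a \right)} = -7$ ($W{\left(a \right)} = -9 + 2 = -7$)
$h = - \frac{195005}{124} \approx -1572.6$
$h + t{\left(-484,647 \right)} = - \frac{195005}{124} + \left(79 - 647\right) = - \frac{195005}{124} - 568 = - \frac{265437}{124}$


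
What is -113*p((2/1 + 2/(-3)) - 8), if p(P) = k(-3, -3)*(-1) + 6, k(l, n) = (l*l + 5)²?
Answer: 21470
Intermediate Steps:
k(l, n) = (5 + l²)² (k(l, n) = (l² + 5)² = (5 + l²)²)
p(P) = -190 (p(P) = (5 + (-3)²)²*(-1) + 6 = (5 + 9)²*(-1) + 6 = 14²*(-1) + 6 = 196*(-1) + 6 = -196 + 6 = -190)
-113*p((2/1 + 2/(-3)) - 8) = -113*(-190) = 21470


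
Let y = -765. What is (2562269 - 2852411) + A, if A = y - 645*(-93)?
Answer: -230922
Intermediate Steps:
A = 59220 (A = -765 - 645*(-93) = -765 + 59985 = 59220)
(2562269 - 2852411) + A = (2562269 - 2852411) + 59220 = -290142 + 59220 = -230922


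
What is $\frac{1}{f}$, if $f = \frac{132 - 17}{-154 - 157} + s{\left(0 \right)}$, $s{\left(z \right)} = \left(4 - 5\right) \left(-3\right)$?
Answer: $\frac{311}{818} \approx 0.3802$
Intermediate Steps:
$s{\left(z \right)} = 3$ ($s{\left(z \right)} = \left(-1\right) \left(-3\right) = 3$)
$f = \frac{818}{311}$ ($f = \frac{132 - 17}{-154 - 157} + 3 = \frac{115}{-311} + 3 = 115 \left(- \frac{1}{311}\right) + 3 = - \frac{115}{311} + 3 = \frac{818}{311} \approx 2.6302$)
$\frac{1}{f} = \frac{1}{\frac{818}{311}} = \frac{311}{818}$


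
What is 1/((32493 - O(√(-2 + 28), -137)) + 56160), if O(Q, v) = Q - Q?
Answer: 1/88653 ≈ 1.1280e-5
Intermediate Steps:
O(Q, v) = 0
1/((32493 - O(√(-2 + 28), -137)) + 56160) = 1/((32493 - 1*0) + 56160) = 1/((32493 + 0) + 56160) = 1/(32493 + 56160) = 1/88653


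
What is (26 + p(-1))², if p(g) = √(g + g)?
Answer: (26 + I*√2)² ≈ 674.0 + 73.539*I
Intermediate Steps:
p(g) = √2*√g (p(g) = √(2*g) = √2*√g)
(26 + p(-1))² = (26 + √2*√(-1))² = (26 + √2*I)² = (26 + I*√2)²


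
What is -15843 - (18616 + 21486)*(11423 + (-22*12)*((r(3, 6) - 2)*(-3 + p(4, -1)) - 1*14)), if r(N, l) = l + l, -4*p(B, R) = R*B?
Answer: -818056541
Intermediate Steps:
p(B, R) = -B*R/4 (p(B, R) = -R*B/4 = -B*R/4)
r(N, l) = 2*l
-15843 - (18616 + 21486)*(11423 + (-22*12)*((r(3, 6) - 2)*(-3 + p(4, -1)) - 1*14)) = -15843 - (18616 + 21486)*(11423 + (-22*12)*((2*6 - 2)*(-3 - ¼*4*(-1)) - 1*14)) = -15843 - 40102*(11423 - 264*((12 - 2)*(-3 + 1) - 14)) = -15843 - 40102*(11423 - 264*(10*(-2) - 14)) = -15843 - 40102*(11423 - 264*(-20 - 14)) = -15843 - 40102*(11423 - 264*(-34)) = -15843 - 40102*(11423 + 8976) = -15843 - 40102*20399 = -15843 - 1*818040698 = -15843 - 818040698 = -818056541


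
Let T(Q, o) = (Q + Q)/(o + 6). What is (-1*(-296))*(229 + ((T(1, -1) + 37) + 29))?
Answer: 437192/5 ≈ 87438.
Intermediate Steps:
T(Q, o) = 2*Q/(6 + o) (T(Q, o) = (2*Q)/(6 + o) = 2*Q/(6 + o))
(-1*(-296))*(229 + ((T(1, -1) + 37) + 29)) = (-1*(-296))*(229 + ((2*1/(6 - 1) + 37) + 29)) = 296*(229 + ((2*1/5 + 37) + 29)) = 296*(229 + ((2*1*(1/5) + 37) + 29)) = 296*(229 + ((2/5 + 37) + 29)) = 296*(229 + (187/5 + 29)) = 296*(229 + 332/5) = 296*(1477/5) = 437192/5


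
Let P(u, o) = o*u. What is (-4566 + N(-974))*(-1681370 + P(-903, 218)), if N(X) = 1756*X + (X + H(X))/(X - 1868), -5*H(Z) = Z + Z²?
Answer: 22884204704667136/7105 ≈ 3.2209e+12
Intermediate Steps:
H(Z) = -Z/5 - Z²/5 (H(Z) = -(Z + Z²)/5 = -Z/5 - Z²/5)
N(X) = 1756*X + (X - X*(1 + X)/5)/(-1868 + X) (N(X) = 1756*X + (X - X*(1 + X)/5)/(X - 1868) = 1756*X + (X - X*(1 + X)/5)/(-1868 + X))
(-4566 + N(-974))*(-1681370 + P(-903, 218)) = (-4566 + (⅕)*(-974)*(-16401036 + 8779*(-974))/(-1868 - 974))*(-1681370 + 218*(-903)) = (-4566 + (⅕)*(-974)*(-16401036 - 8550746)/(-2842))*(-1681370 - 196854) = (-4566 + (⅕)*(-974)*(-1/2842)*(-24951782))*(-1878224) = (-4566 - 12151517834/7105)*(-1878224) = -12183959264/7105*(-1878224) = 22884204704667136/7105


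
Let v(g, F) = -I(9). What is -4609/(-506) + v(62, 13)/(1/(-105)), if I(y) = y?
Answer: 43889/46 ≈ 954.11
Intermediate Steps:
v(g, F) = -9 (v(g, F) = -1*9 = -9)
-4609/(-506) + v(62, 13)/(1/(-105)) = -4609/(-506) - 9/(1/(-105)) = -4609*(-1/506) - 9/(-1/105) = 419/46 - 9*(-105) = 419/46 + 945 = 43889/46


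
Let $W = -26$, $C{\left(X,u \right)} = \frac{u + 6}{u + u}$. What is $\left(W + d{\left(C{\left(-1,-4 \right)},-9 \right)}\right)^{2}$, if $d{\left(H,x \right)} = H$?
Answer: $\frac{11025}{16} \approx 689.06$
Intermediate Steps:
$C{\left(X,u \right)} = \frac{6 + u}{2 u}$
$\left(W + d{\left(C{\left(-1,-4 \right)},-9 \right)}\right)^{2} = \left(-26 + \frac{6 - 4}{2 \left(-4\right)}\right)^{2} = \left(-26 + \frac{1}{2} \left(- \frac{1}{4}\right) 2\right)^{2} = \left(-26 - \frac{1}{4}\right)^{2} = \left(- \frac{105}{4}\right)^{2} = \frac{11025}{16}$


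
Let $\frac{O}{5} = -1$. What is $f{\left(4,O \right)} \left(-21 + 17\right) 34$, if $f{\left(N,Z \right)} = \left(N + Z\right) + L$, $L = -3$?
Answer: $544$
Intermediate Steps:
$O = -5$ ($O = 5 \left(-1\right) = -5$)
$f{\left(N,Z \right)} = -3 + N + Z$ ($f{\left(N,Z \right)} = \left(N + Z\right) - 3 = -3 + N + Z$)
$f{\left(4,O \right)} \left(-21 + 17\right) 34 = \left(-3 + 4 - 5\right) \left(-21 + 17\right) 34 = \left(-4\right) \left(-4\right) 34 = 16 \cdot 34 = 544$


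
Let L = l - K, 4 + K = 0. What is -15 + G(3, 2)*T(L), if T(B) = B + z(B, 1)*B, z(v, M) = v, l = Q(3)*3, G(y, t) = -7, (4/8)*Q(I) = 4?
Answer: -5699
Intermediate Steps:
K = -4 (K = -4 + 0 = -4)
Q(I) = 8 (Q(I) = 2*4 = 8)
l = 24 (l = 8*3 = 24)
L = 28 (L = 24 - 1*(-4) = 24 + 4 = 28)
T(B) = B + B**2 (T(B) = B + B*B = B + B**2)
-15 + G(3, 2)*T(L) = -15 - 196*(1 + 28) = -15 - 196*29 = -15 - 7*812 = -15 - 5684 = -5699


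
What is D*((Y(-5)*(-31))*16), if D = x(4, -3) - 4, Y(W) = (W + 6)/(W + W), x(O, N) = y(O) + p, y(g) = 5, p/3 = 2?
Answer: 1736/5 ≈ 347.20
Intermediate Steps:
p = 6 (p = 3*2 = 6)
x(O, N) = 11 (x(O, N) = 5 + 6 = 11)
Y(W) = (6 + W)/(2*W) (Y(W) = (6 + W)/((2*W)) = (6 + W)*(1/(2*W)) = (6 + W)/(2*W))
D = 7 (D = 11 - 4 = 7)
D*((Y(-5)*(-31))*16) = 7*((((½)*(6 - 5)/(-5))*(-31))*16) = 7*((((½)*(-⅕)*1)*(-31))*16) = 7*(-⅒*(-31)*16) = 7*((31/10)*16) = 7*(248/5) = 1736/5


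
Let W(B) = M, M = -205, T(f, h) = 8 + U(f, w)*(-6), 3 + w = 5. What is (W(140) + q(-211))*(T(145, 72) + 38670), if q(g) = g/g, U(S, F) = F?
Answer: -7887864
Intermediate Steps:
w = 2 (w = -3 + 5 = 2)
T(f, h) = -4 (T(f, h) = 8 + 2*(-6) = 8 - 12 = -4)
W(B) = -205
q(g) = 1
(W(140) + q(-211))*(T(145, 72) + 38670) = (-205 + 1)*(-4 + 38670) = -204*38666 = -7887864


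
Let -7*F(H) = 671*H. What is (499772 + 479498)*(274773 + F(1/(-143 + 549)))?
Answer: 382358025518825/1421 ≈ 2.6908e+11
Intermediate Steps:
F(H) = -671*H/7
(499772 + 479498)*(274773 + F(1/(-143 + 549))) = (499772 + 479498)*(274773 - 671/(7*(-143 + 549))) = 979270*(274773 - 671/7/406) = 979270*(274773 - 671/7*1/406) = 979270*(274773 - 671/2842) = 979270*(780904195/2842) = 382358025518825/1421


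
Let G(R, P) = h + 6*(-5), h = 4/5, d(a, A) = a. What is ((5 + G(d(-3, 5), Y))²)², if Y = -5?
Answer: 214358881/625 ≈ 3.4297e+5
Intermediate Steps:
h = ⅘ (h = 4*(⅕) = ⅘ ≈ 0.80000)
G(R, P) = -146/5 (G(R, P) = ⅘ + 6*(-5) = ⅘ - 30 = -146/5)
((5 + G(d(-3, 5), Y))²)² = ((5 - 146/5)²)² = ((-121/5)²)² = (14641/25)² = 214358881/625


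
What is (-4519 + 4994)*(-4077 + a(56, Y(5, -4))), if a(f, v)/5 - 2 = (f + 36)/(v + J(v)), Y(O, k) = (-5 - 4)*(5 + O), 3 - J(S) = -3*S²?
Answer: -46775060225/24213 ≈ -1.9318e+6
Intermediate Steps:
J(S) = 3 + 3*S² (J(S) = 3 - (-3)*S² = 3 + 3*S²)
Y(O, k) = -45 - 9*O (Y(O, k) = -9*(5 + O) = -45 - 9*O)
a(f, v) = 10 + 5*(36 + f)/(3 + v + 3*v²) (a(f, v) = 10 + 5*((f + 36)/(v + (3 + 3*v²))) = 10 + 5*((36 + f)/(3 + v + 3*v²)) = 10 + 5*(36 + f)/(3 + v + 3*v²))
(-4519 + 4994)*(-4077 + a(56, Y(5, -4))) = (-4519 + 4994)*(-4077 + 5*(42 + 56 + 2*(-45 - 9*5) + 6*(-45 - 9*5)²)/(3 + (-45 - 9*5) + 3*(-45 - 9*5)²)) = 475*(-4077 + 5*(42 + 56 + 2*(-45 - 45) + 6*(-45 - 45)²)/(3 + (-45 - 45) + 3*(-45 - 45)²)) = 475*(-4077 + 5*(42 + 56 + 2*(-90) + 6*(-90)²)/(3 - 90 + 3*(-90)²)) = 475*(-4077 + 5*(42 + 56 - 180 + 6*8100)/(3 - 90 + 3*8100)) = 475*(-4077 + 5*(42 + 56 - 180 + 48600)/(3 - 90 + 24300)) = 475*(-4077 + 5*48518/24213) = 475*(-4077 + 5*(1/24213)*48518) = 475*(-4077 + 242590/24213) = 475*(-98473811/24213) = -46775060225/24213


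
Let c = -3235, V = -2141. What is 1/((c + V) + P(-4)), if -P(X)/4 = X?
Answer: -1/5360 ≈ -0.00018657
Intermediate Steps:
P(X) = -4*X
1/((c + V) + P(-4)) = 1/((-3235 - 2141) - 4*(-4)) = 1/(-5376 + 16) = 1/(-5360) = -1/5360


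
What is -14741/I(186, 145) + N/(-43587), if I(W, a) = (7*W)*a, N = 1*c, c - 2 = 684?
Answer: -8873861/94583790 ≈ -0.093820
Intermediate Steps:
c = 686 (c = 2 + 684 = 686)
N = 686 (N = 1*686 = 686)
I(W, a) = 7*W*a
-14741/I(186, 145) + N/(-43587) = -14741/(7*186*145) + 686/(-43587) = -14741/188790 + 686*(-1/43587) = -14741*1/188790 - 686/43587 = -14741/188790 - 686/43587 = -8873861/94583790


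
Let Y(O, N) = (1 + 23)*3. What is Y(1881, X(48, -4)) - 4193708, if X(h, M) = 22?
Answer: -4193636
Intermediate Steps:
Y(O, N) = 72 (Y(O, N) = 24*3 = 72)
Y(1881, X(48, -4)) - 4193708 = 72 - 4193708 = -4193636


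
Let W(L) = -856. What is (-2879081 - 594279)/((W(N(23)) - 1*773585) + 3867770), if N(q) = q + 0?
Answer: -3473360/3093329 ≈ -1.1229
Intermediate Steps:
N(q) = q
(-2879081 - 594279)/((W(N(23)) - 1*773585) + 3867770) = (-2879081 - 594279)/((-856 - 1*773585) + 3867770) = -3473360/((-856 - 773585) + 3867770) = -3473360/(-774441 + 3867770) = -3473360/3093329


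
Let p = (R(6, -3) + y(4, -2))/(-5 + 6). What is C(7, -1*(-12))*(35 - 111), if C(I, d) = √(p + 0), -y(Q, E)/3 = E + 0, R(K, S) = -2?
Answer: -152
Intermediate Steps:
y(Q, E) = -3*E (y(Q, E) = -3*(E + 0) = -3*E)
p = 4 (p = (-2 - 3*(-2))/(-5 + 6) = (-2 + 6)/1 = 4*1 = 4)
C(I, d) = 2 (C(I, d) = √(4 + 0) = √4 = 2)
C(7, -1*(-12))*(35 - 111) = 2*(35 - 111) = 2*(-76) = -152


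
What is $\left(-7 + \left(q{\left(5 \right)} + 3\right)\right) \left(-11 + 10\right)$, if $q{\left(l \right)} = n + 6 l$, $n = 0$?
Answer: $-26$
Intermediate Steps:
$q{\left(l \right)} = 6 l$ ($q{\left(l \right)} = 0 + 6 l = 6 l$)
$\left(-7 + \left(q{\left(5 \right)} + 3\right)\right) \left(-11 + 10\right) = \left(-7 + \left(6 \cdot 5 + 3\right)\right) \left(-11 + 10\right) = \left(-7 + \left(30 + 3\right)\right) \left(-1\right) = \left(-7 + 33\right) \left(-1\right) = 26 \left(-1\right) = -26$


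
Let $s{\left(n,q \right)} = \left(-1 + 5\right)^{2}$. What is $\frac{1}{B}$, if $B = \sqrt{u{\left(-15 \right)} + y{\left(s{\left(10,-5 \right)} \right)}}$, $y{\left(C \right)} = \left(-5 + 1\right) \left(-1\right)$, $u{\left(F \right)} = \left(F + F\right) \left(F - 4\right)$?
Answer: $\frac{\sqrt{574}}{574} \approx 0.041739$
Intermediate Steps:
$u{\left(F \right)} = 2 F \left(-4 + F\right)$
$s{\left(n,q \right)} = 16$ ($s{\left(n,q \right)} = 4^{2} = 16$)
$y{\left(C \right)} = 4$ ($y{\left(C \right)} = \left(-4\right) \left(-1\right) = 4$)
$B = \sqrt{574}$ ($B = \sqrt{2 \left(-15\right) \left(-4 - 15\right) + 4} = \sqrt{2 \left(-15\right) \left(-19\right) + 4} = \sqrt{570 + 4} = \sqrt{574} \approx 23.958$)
$\frac{1}{B} = \frac{1}{\sqrt{574}} = \frac{\sqrt{574}}{574}$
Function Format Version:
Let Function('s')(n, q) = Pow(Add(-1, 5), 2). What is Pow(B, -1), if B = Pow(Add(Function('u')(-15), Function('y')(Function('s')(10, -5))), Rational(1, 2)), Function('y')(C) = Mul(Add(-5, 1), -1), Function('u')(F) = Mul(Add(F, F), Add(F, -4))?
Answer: Mul(Rational(1, 574), Pow(574, Rational(1, 2))) ≈ 0.041739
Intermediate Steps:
Function('u')(F) = Mul(2, F, Add(-4, F)) (Function('u')(F) = Mul(Mul(2, F), Add(-4, F)) = Mul(2, F, Add(-4, F)))
Function('s')(n, q) = 16 (Function('s')(n, q) = Pow(4, 2) = 16)
Function('y')(C) = 4 (Function('y')(C) = Mul(-4, -1) = 4)
B = Pow(574, Rational(1, 2)) (B = Pow(Add(Mul(2, -15, Add(-4, -15)), 4), Rational(1, 2)) = Pow(Add(Mul(2, -15, -19), 4), Rational(1, 2)) = Pow(Add(570, 4), Rational(1, 2)) = Pow(574, Rational(1, 2)) ≈ 23.958)
Pow(B, -1) = Pow(Pow(574, Rational(1, 2)), -1) = Mul(Rational(1, 574), Pow(574, Rational(1, 2)))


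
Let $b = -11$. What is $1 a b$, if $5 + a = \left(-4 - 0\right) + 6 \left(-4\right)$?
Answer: $363$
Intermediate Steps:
$a = -33$ ($a = -5 + \left(\left(-4 - 0\right) + 6 \left(-4\right)\right) = -5 + \left(\left(-4 + 0\right) - 24\right) = -5 - 28 = -33$)
$1 a b = 1 \left(-33\right) \left(-11\right) = \left(-33\right) \left(-11\right) = 363$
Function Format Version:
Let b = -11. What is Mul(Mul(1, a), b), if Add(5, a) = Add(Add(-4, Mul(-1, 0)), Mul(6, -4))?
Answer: 363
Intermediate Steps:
a = -33 (a = Add(-5, Add(Add(-4, Mul(-1, 0)), Mul(6, -4))) = Add(-5, Add(Add(-4, 0), -24)) = Add(-5, Add(-4, -24)) = Add(-5, -28) = -33)
Mul(Mul(1, a), b) = Mul(Mul(1, -33), -11) = Mul(-33, -11) = 363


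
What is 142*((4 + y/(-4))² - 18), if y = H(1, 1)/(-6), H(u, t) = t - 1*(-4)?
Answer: -11857/288 ≈ -41.170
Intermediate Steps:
H(u, t) = 4 + t (H(u, t) = t + 4 = 4 + t)
y = -⅚ (y = (4 + 1)/(-6) = 5*(-⅙) = -⅚ ≈ -0.83333)
142*((4 + y/(-4))² - 18) = 142*((4 - ⅚/(-4))² - 18) = 142*((4 - ⅚*(-¼))² - 18) = 142*((4 + 5/24)² - 18) = 142*((101/24)² - 18) = 142*(10201/576 - 18) = 142*(-167/576) = -11857/288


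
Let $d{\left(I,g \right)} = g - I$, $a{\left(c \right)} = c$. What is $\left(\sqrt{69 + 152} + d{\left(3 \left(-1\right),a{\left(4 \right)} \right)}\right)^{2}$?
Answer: $\left(7 + \sqrt{221}\right)^{2} \approx 478.13$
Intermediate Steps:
$\left(\sqrt{69 + 152} + d{\left(3 \left(-1\right),a{\left(4 \right)} \right)}\right)^{2} = \left(\sqrt{69 + 152} + \left(4 - 3 \left(-1\right)\right)\right)^{2} = \left(\sqrt{221} + \left(4 - -3\right)\right)^{2} = \left(\sqrt{221} + \left(4 + 3\right)\right)^{2} = \left(\sqrt{221} + 7\right)^{2} = \left(7 + \sqrt{221}\right)^{2}$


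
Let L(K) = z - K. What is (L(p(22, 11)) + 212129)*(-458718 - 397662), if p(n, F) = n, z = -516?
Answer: -181202300580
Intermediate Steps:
L(K) = -516 - K
(L(p(22, 11)) + 212129)*(-458718 - 397662) = ((-516 - 1*22) + 212129)*(-458718 - 397662) = ((-516 - 22) + 212129)*(-856380) = (-538 + 212129)*(-856380) = 211591*(-856380) = -181202300580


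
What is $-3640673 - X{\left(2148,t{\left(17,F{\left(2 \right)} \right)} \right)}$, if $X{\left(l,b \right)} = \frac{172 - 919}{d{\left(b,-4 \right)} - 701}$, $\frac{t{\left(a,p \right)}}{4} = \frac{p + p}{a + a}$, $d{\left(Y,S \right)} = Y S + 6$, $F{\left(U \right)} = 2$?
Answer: $- \frac{14377021910}{3949} \approx -3.6407 \cdot 10^{6}$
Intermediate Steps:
$d{\left(Y,S \right)} = 6 + S Y$ ($d{\left(Y,S \right)} = S Y + 6 = 6 + S Y$)
$t{\left(a,p \right)} = \frac{4 p}{a}$ ($t{\left(a,p \right)} = 4 \frac{p + p}{a + a} = 4 \frac{2 p}{2 a} = 4 \cdot 2 p \frac{1}{2 a} = 4 \frac{p}{a} = \frac{4 p}{a}$)
$X{\left(l,b \right)} = - \frac{747}{-695 - 4 b}$ ($X{\left(l,b \right)} = \frac{172 - 919}{\left(6 - 4 b\right) - 701} = - \frac{747}{-695 - 4 b}$)
$-3640673 - X{\left(2148,t{\left(17,F{\left(2 \right)} \right)} \right)} = -3640673 - \frac{747}{695 + 4 \cdot 4 \cdot 2 \cdot \frac{1}{17}} = -3640673 - \frac{747}{695 + 4 \cdot \frac{8}{17}} = -3640673 - \frac{747}{695 + \frac{32}{17}} = -3640673 - \frac{747}{\frac{11847}{17}} = -3640673 - 747 \cdot \frac{17}{11847} = -3640673 - \frac{4233}{3949} = - \frac{14377021910}{3949}$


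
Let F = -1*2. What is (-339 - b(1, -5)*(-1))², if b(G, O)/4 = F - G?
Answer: 123201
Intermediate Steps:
F = -2
b(G, O) = -8 - 4*G (b(G, O) = 4*(-2 - G) = -8 - 4*G)
(-339 - b(1, -5)*(-1))² = (-339 - (-8 - 4*1)*(-1))² = (-339 - (-8 - 4)*(-1))² = (-339 - 1*(-12)*(-1))² = (-339 + 12*(-1))² = (-339 - 12)² = (-351)² = 123201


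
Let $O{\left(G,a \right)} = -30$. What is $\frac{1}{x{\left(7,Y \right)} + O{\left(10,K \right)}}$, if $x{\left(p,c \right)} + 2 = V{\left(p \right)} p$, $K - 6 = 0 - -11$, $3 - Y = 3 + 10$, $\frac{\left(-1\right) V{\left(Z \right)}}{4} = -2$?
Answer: $\frac{1}{24} \approx 0.041667$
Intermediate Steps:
$V{\left(Z \right)} = 8$ ($V{\left(Z \right)} = \left(-4\right) \left(-2\right) = 8$)
$Y = -10$ ($Y = 3 - \left(3 + 10\right) = 3 - 13 = -10$)
$K = 17$ ($K = 6 + \left(0 - -11\right) = 6 + \left(0 + 11\right) = 6 + 11 = 17$)
$x{\left(p,c \right)} = -2 + 8 p$
$\frac{1}{x{\left(7,Y \right)} + O{\left(10,K \right)}} = \frac{1}{\left(-2 + 8 \cdot 7\right) - 30} = \frac{1}{\left(-2 + 56\right) - 30} = \frac{1}{54 - 30} = \frac{1}{24}$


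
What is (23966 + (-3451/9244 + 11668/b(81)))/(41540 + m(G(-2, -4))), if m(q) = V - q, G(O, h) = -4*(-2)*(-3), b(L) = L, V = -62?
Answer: 18052457485/31075203528 ≈ 0.58093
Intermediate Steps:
G(O, h) = -24 (G(O, h) = 8*(-3) = -24)
m(q) = -62 - q
(23966 + (-3451/9244 + 11668/b(81)))/(41540 + m(G(-2, -4))) = (23966 + (-3451/9244 + 11668/81))/(41540 + (-62 - 1*(-24))) = (23966 + (-3451*1/9244 + 11668*(1/81)))/(41540 + (-62 + 24)) = (23966 + (-3451/9244 + 11668/81))/(41540 - 38) = (23966 + 107579461/748764)/41502 = (18052457485/748764)*(1/41502) = 18052457485/31075203528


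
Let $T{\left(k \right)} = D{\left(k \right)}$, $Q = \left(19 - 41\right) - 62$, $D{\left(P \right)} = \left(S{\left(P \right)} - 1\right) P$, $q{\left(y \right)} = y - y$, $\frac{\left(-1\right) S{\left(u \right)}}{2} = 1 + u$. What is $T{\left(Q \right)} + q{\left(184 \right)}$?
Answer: $-13860$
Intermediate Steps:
$S{\left(u \right)} = -2 - 2 u$ ($S{\left(u \right)} = - 2 \left(1 + u\right) = -2 - 2 u$)
$q{\left(y \right)} = 0$
$D{\left(P \right)} = P \left(-3 - 2 P\right)$ ($D{\left(P \right)} = \left(\left(-2 - 2 P\right) - 1\right) P = \left(-3 - 2 P\right) P = P \left(-3 - 2 P\right)$)
$Q = -84$ ($Q = -22 - 62 = -84$)
$T{\left(k \right)} = - k \left(3 + 2 k\right)$
$T{\left(Q \right)} + q{\left(184 \right)} = \left(-1\right) \left(-84\right) \left(3 + 2 \left(-84\right)\right) + 0 = \left(-1\right) \left(-84\right) \left(3 - 168\right) + 0 = \left(-1\right) \left(-84\right) \left(-165\right) + 0 = -13860 + 0 = -13860$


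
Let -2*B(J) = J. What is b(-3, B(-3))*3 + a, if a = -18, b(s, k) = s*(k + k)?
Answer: -45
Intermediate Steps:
B(J) = -J/2
b(s, k) = 2*k*s (b(s, k) = s*(2*k) = 2*k*s)
b(-3, B(-3))*3 + a = (2*(-½*(-3))*(-3))*3 - 18 = (2*(3/2)*(-3))*3 - 18 = -9*3 - 18 = -27 - 18 = -45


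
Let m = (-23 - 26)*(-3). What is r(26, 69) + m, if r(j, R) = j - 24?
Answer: 149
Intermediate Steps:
r(j, R) = -24 + j
m = 147 (m = -49*(-3) = 147)
r(26, 69) + m = (-24 + 26) + 147 = 2 + 147 = 149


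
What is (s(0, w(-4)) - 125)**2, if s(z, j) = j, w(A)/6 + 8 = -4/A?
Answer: 27889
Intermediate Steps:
w(A) = -48 - 24/A (w(A) = -48 + 6*(-4/A) = -48 - 24/A)
(s(0, w(-4)) - 125)**2 = ((-48 - 24/(-4)) - 125)**2 = ((-48 - 24*(-1/4)) - 125)**2 = ((-48 + 6) - 125)**2 = (-42 - 125)**2 = (-167)**2 = 27889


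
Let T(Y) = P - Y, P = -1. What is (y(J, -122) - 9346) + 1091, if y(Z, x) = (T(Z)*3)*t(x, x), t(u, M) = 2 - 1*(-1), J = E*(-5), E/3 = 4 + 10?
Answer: -6374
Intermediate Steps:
E = 42 (E = 3*(4 + 10) = 3*14 = 42)
J = -210 (J = 42*(-5) = -210)
t(u, M) = 3 (t(u, M) = 2 + 1 = 3)
T(Y) = -1 - Y
y(Z, x) = -9 - 9*Z (y(Z, x) = ((-1 - Z)*3)*3 = (-3 - 3*Z)*3 = -9 - 9*Z)
(y(J, -122) - 9346) + 1091 = ((-9 - 9*(-210)) - 9346) + 1091 = ((-9 + 1890) - 9346) + 1091 = (1881 - 9346) + 1091 = -7465 + 1091 = -6374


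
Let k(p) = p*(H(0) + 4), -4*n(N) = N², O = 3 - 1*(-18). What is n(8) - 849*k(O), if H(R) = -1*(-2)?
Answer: -106990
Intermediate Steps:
H(R) = 2
O = 21 (O = 3 + 18 = 21)
n(N) = -N²/4
k(p) = 6*p (k(p) = p*(2 + 4) = p*6 = 6*p)
n(8) - 849*k(O) = -¼*8² - 5094*21 = -¼*64 - 849*126 = -16 - 106974 = -106990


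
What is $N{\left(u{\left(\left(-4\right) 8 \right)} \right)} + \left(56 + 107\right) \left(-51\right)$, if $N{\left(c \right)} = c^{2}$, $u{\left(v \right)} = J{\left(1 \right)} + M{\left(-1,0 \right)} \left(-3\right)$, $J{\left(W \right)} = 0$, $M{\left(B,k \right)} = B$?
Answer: $-8304$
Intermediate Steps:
$u{\left(v \right)} = 3$ ($u{\left(v \right)} = 0 - -3 = 0 + 3 = 3$)
$N{\left(u{\left(\left(-4\right) 8 \right)} \right)} + \left(56 + 107\right) \left(-51\right) = 3^{2} + \left(56 + 107\right) \left(-51\right) = 9 + 163 \left(-51\right) = 9 - 8313 = -8304$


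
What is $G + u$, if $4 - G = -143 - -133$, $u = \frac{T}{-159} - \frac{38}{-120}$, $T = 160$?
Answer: $\frac{14109}{1060} \approx 13.31$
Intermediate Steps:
$u = - \frac{731}{1060}$ ($u = \frac{160}{-159} - \frac{38}{-120} = 160 \left(- \frac{1}{159}\right) - - \frac{19}{60} = - \frac{160}{159} + \frac{19}{60} = - \frac{731}{1060} \approx -0.68962$)
$G = 14$ ($G = 4 - \left(-143 - -133\right) = 4 - \left(-143 + 133\right) = 4 - -10 = 4 + 10 = 14$)
$G + u = 14 - \frac{731}{1060} = \frac{14109}{1060}$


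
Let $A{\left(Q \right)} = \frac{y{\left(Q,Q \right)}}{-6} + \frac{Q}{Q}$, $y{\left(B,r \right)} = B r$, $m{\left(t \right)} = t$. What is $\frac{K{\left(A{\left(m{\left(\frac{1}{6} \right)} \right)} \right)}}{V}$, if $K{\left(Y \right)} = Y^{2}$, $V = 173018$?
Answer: $\frac{46225}{8072327808} \approx 5.7264 \cdot 10^{-6}$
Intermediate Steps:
$A{\left(Q \right)} = 1 - \frac{Q^{2}}{6}$ ($A{\left(Q \right)} = \frac{Q Q}{-6} + \frac{Q}{Q} = Q^{2} \left(- \frac{1}{6}\right) + 1 = - \frac{Q^{2}}{6} + 1 = 1 - \frac{Q^{2}}{6}$)
$\frac{K{\left(A{\left(m{\left(\frac{1}{6} \right)} \right)} \right)}}{V} = \frac{\left(1 - \frac{\left(\frac{1}{6}\right)^{2}}{6}\right)^{2}}{173018} = \left(1 - \frac{1}{6 \cdot 36}\right)^{2} \cdot \frac{1}{173018} = \left(1 - \frac{1}{216}\right)^{2} \cdot \frac{1}{173018} = \left(\frac{215}{216}\right)^{2} \cdot \frac{1}{173018} = \frac{46225}{46656} \cdot \frac{1}{173018} = \frac{46225}{8072327808}$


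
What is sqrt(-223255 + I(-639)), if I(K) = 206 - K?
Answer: I*sqrt(222410) ≈ 471.6*I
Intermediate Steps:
sqrt(-223255 + I(-639)) = sqrt(-223255 + (206 - 1*(-639))) = sqrt(-223255 + (206 + 639)) = sqrt(-223255 + 845) = sqrt(-222410) = I*sqrt(222410)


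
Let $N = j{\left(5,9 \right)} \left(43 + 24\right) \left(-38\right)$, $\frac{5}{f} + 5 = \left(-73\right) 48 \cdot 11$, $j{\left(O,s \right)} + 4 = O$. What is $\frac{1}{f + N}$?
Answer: $- \frac{38549}{98145759} \approx -0.00039277$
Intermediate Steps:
$j{\left(O,s \right)} = -4 + O$
$f = - \frac{5}{38549}$ ($f = \frac{5}{-5 + \left(-73\right) 48 \cdot 11} = \frac{5}{-5 - 38544} = \frac{5}{-38549} = 5 \left(- \frac{1}{38549}\right) = - \frac{5}{38549} \approx -0.00012971$)
$N = -2546$ ($N = \left(-4 + 5\right) \left(43 + 24\right) \left(-38\right) = 1 \cdot 67 \left(-38\right) = 67 \left(-38\right) = -2546$)
$\frac{1}{f + N} = \frac{1}{- \frac{5}{38549} - 2546} = \frac{1}{- \frac{98145759}{38549}} = - \frac{38549}{98145759}$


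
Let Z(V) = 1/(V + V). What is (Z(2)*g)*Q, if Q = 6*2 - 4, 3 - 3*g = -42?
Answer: 30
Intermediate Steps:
g = 15 (g = 1 - 1/3*(-42) = 1 + 14 = 15)
Z(V) = 1/(2*V)
Q = 8 (Q = 12 - 4 = 8)
(Z(2)*g)*Q = (((1/2)/2)*15)*8 = (((1/2)*(1/2))*15)*8 = ((1/4)*15)*8 = (15/4)*8 = 30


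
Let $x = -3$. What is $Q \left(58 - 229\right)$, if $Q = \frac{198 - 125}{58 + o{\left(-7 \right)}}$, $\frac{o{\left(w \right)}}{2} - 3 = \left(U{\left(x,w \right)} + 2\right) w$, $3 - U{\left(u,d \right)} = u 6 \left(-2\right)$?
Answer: $- \frac{4161}{166} \approx -25.066$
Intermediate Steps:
$U{\left(u,d \right)} = 3 + 12 u$ ($U{\left(u,d \right)} = 3 - u 6 \left(-2\right) = 3 - 6 u \left(-2\right) = 3 - - 12 u = 3 + 12 u$)
$o{\left(w \right)} = 6 - 62 w$ ($o{\left(w \right)} = 6 + 2 \left(\left(3 + 12 \left(-3\right)\right) + 2\right) w = 6 + 2 \left(\left(3 - 36\right) + 2\right) w = 6 + 2 \left(-33 + 2\right) w = 6 + 2 \left(- 31 w\right) = 6 - 62 w$)
$Q = \frac{73}{498}$ ($Q = \frac{198 - 125}{58 + \left(6 - -434\right)} = \frac{198 - 125}{58 + \left(6 + 434\right)} = \frac{73}{58 + 440} = \frac{73}{498} \approx 0.14659$)
$Q \left(58 - 229\right) = \frac{73 \left(58 - 229\right)}{498} = \frac{73}{498} \left(-171\right) = - \frac{4161}{166}$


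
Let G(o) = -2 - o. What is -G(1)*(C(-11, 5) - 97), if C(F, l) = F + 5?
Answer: -309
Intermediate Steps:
C(F, l) = 5 + F
-G(1)*(C(-11, 5) - 97) = -(-2 - 1*1)*((5 - 11) - 97) = -(-2 - 1)*(-6 - 97) = -(-3)*(-103) = -1*309 = -309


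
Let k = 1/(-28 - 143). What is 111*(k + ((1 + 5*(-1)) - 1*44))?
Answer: -303733/57 ≈ -5328.6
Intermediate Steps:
k = -1/171 (k = 1/(-171) = -1/171 ≈ -0.0058480)
111*(k + ((1 + 5*(-1)) - 1*44)) = 111*(-1/171 + ((1 + 5*(-1)) - 1*44)) = 111*(-1/171 + ((1 - 5) - 44)) = 111*(-1/171 + (-4 - 44)) = 111*(-1/171 - 48) = 111*(-8209/171) = -303733/57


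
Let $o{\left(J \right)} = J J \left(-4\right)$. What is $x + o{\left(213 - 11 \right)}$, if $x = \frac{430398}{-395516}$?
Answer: $- \frac{32277484927}{197758} \approx -1.6322 \cdot 10^{5}$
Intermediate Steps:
$o{\left(J \right)} = - 4 J^{2}$ ($o{\left(J \right)} = J^{2} \left(-4\right) = - 4 J^{2}$)
$x = - \frac{215199}{197758}$ ($x = 430398 \left(- \frac{1}{395516}\right) = - \frac{215199}{197758} \approx -1.0882$)
$x + o{\left(213 - 11 \right)} = - \frac{215199}{197758} - 4 \left(213 - 11\right)^{2} = - \frac{215199}{197758} - 4 \cdot 202^{2} = - \frac{215199}{197758} - 163216 = - \frac{32277484927}{197758}$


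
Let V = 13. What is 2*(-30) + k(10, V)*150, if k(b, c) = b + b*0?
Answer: 1440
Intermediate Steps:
k(b, c) = b (k(b, c) = b + 0 = b)
2*(-30) + k(10, V)*150 = 2*(-30) + 10*150 = -60 + 1500 = 1440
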